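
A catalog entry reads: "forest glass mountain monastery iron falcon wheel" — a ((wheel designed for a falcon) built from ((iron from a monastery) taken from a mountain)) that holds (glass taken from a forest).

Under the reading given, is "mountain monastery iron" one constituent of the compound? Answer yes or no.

The paraphrase groups the words so that "mountain monastery iron" is one unit: it corresponds to a single parenthesized sub-phrase.
The full structure is [[forest glass] [[mountain [monastery iron]] [falcon wheel]]], in which [mountain monastery iron] is a constituent.

yes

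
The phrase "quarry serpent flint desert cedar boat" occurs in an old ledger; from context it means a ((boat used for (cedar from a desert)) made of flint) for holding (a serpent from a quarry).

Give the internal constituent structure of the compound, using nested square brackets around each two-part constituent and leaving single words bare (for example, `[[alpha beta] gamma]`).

[[quarry serpent] [flint [[desert cedar] boat]]]

Whole compound: head "boat" (specifically "flint desert cedar boat"), modifier "quarry serpent".
Within "quarry serpent", the head is "serpent" and the modifier is "quarry".
Within "flint desert cedar boat", the head is "boat" (specifically "desert cedar boat") and the modifier is "flint".
Within "desert cedar boat", the head is "boat" and the modifier is "desert cedar".
Within "desert cedar", the head is "cedar" and the modifier is "desert".
Putting it together: [[quarry serpent] [flint [[desert cedar] boat]]].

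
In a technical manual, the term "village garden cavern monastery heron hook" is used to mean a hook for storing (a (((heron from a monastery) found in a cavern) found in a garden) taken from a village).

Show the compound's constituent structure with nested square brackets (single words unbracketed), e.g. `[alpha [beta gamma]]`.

[[village [garden [cavern [monastery heron]]]] hook]

Overall it is a kind of hook; the modifier is "village garden cavern monastery heron".
Inside "village garden cavern monastery heron": head "heron" (specifically "garden cavern monastery heron"), modifier "village".
Inside "garden cavern monastery heron": head "heron" (specifically "cavern monastery heron"), modifier "garden".
Inside "cavern monastery heron": head "heron" (specifically "monastery heron"), modifier "cavern".
Inside "monastery heron": head "heron", modifier "monastery".
So the structure is [[village [garden [cavern [monastery heron]]]] hook].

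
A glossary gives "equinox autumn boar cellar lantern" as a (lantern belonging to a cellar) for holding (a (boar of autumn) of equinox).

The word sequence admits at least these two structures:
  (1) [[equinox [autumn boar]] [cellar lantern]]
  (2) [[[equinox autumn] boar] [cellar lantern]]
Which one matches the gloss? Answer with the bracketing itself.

The paraphrase's head is the "lantern" part ("cellar lantern"); its modifier is "equinox autumn boar".
That top-level split, carried through the inner groups, gives [[equinox [autumn boar]] [cellar lantern]].

[[equinox [autumn boar]] [cellar lantern]]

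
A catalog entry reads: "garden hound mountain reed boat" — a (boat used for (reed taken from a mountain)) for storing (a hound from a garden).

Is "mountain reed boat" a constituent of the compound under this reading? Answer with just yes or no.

yes

The paraphrase groups the words so that "mountain reed boat" is one unit: it corresponds to a single parenthesized sub-phrase.
The full structure is [[garden hound] [[mountain reed] boat]], in which [mountain reed boat] is a constituent.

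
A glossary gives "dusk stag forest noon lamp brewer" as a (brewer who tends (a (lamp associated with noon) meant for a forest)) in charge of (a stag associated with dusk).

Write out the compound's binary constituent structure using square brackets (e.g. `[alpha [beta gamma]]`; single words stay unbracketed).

[[dusk stag] [[forest [noon lamp]] brewer]]

The outermost head in the paraphrase is "brewer" (specifically "forest noon lamp brewer"), modified by "dusk stag".
"dusk stag" → head "stag", modifier "dusk".
"forest noon lamp brewer" → head "brewer", modifier "forest noon lamp".
"forest noon lamp" → head "lamp" (specifically "noon lamp"), modifier "forest".
"noon lamp" → head "lamp", modifier "noon".
So the structure is [[dusk stag] [[forest [noon lamp]] brewer]].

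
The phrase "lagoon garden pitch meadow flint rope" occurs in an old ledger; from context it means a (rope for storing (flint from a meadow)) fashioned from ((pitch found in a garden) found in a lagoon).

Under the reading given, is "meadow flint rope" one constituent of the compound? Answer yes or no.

The paraphrase groups the words so that "meadow flint rope" is one unit: it corresponds to a single parenthesized sub-phrase.
The full structure is [[lagoon [garden pitch]] [[meadow flint] rope]], in which [meadow flint rope] is a constituent.

yes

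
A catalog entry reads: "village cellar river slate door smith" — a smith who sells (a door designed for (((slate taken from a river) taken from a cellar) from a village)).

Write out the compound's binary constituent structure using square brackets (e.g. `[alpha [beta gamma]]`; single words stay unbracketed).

The outermost head in the paraphrase is "smith", modified by "village cellar river slate door".
Inside "village cellar river slate door": head "door", modifier "village cellar river slate".
Inside "village cellar river slate": head "slate" (specifically "cellar river slate"), modifier "village".
Inside "cellar river slate": head "slate" (specifically "river slate"), modifier "cellar".
Inside "river slate": head "slate", modifier "river".
So the structure is [[[village [cellar [river slate]]] door] smith].

[[[village [cellar [river slate]]] door] smith]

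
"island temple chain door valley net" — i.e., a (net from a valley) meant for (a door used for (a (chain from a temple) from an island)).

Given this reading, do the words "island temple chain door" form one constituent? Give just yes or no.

yes

The paraphrase groups the words so that "island temple chain door" is one unit: it corresponds to a single parenthesized sub-phrase.
The full structure is [[[island [temple chain]] door] [valley net]], in which [island temple chain door] is a constituent.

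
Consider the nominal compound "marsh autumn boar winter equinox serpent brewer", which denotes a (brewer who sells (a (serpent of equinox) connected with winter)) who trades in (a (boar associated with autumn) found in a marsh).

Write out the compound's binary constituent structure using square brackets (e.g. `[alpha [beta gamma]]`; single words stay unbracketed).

[[marsh [autumn boar]] [[winter [equinox serpent]] brewer]]

Whole compound: head "brewer" (specifically "winter equinox serpent brewer"), modifier "marsh autumn boar".
Within "marsh autumn boar", the head is "boar" (specifically "autumn boar") and the modifier is "marsh".
Within "autumn boar", the head is "boar" and the modifier is "autumn".
Within "winter equinox serpent brewer", the head is "brewer" and the modifier is "winter equinox serpent".
Within "winter equinox serpent", the head is "serpent" (specifically "equinox serpent") and the modifier is "winter".
Within "equinox serpent", the head is "serpent" and the modifier is "equinox".
Assembled: [[marsh [autumn boar]] [[winter [equinox serpent]] brewer]].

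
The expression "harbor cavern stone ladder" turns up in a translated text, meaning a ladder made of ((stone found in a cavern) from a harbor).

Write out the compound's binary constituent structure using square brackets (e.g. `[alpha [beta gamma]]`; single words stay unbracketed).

The outermost head in the paraphrase is "ladder", modified by "harbor cavern stone".
"harbor cavern stone" → head "stone" (specifically "cavern stone"), modifier "harbor".
"cavern stone" → head "stone", modifier "cavern".
So the structure is [[harbor [cavern stone]] ladder].

[[harbor [cavern stone]] ladder]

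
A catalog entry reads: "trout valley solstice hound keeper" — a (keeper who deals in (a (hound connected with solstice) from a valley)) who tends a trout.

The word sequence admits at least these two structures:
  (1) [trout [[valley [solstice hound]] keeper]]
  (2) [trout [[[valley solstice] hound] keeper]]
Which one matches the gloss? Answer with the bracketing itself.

The paraphrase's head is the "keeper" part ("valley solstice hound keeper"); its modifier is "trout".
That top-level split, carried through the inner groups, gives [trout [[valley [solstice hound]] keeper]].

[trout [[valley [solstice hound]] keeper]]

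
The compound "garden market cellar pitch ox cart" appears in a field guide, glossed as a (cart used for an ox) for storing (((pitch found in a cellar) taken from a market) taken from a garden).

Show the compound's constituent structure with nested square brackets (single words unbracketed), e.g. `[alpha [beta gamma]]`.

At the top level: head "cart" (specifically "ox cart"); modifier "garden market cellar pitch".
"garden market cellar pitch" → head "pitch" (specifically "market cellar pitch"), modifier "garden".
"market cellar pitch" → head "pitch" (specifically "cellar pitch"), modifier "market".
"cellar pitch" → head "pitch", modifier "cellar".
"ox cart" → head "cart", modifier "ox".
Assembled: [[garden [market [cellar pitch]]] [ox cart]].

[[garden [market [cellar pitch]]] [ox cart]]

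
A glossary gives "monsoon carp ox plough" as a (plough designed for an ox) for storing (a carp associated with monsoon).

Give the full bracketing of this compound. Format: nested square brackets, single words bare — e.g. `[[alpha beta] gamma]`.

[[monsoon carp] [ox plough]]

Whole compound: head "plough" (specifically "ox plough"), modifier "monsoon carp".
Inside "monsoon carp": head "carp", modifier "monsoon".
Inside "ox plough": head "plough", modifier "ox".
Assembled: [[monsoon carp] [ox plough]].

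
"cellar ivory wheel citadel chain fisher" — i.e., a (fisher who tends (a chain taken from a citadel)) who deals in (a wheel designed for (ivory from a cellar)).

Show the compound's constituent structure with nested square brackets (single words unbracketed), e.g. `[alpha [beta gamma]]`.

At the top level: head "fisher" (specifically "citadel chain fisher"); modifier "cellar ivory wheel".
Within "cellar ivory wheel", the head is "wheel" and the modifier is "cellar ivory".
Within "cellar ivory", the head is "ivory" and the modifier is "cellar".
Within "citadel chain fisher", the head is "fisher" and the modifier is "citadel chain".
Within "citadel chain", the head is "chain" and the modifier is "citadel".
Assembled: [[[cellar ivory] wheel] [[citadel chain] fisher]].

[[[cellar ivory] wheel] [[citadel chain] fisher]]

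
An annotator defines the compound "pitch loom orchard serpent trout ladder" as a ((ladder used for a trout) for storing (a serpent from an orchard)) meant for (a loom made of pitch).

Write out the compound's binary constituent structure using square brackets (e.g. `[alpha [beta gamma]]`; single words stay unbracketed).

[[pitch loom] [[orchard serpent] [trout ladder]]]

Whole compound: head "ladder" (specifically "orchard serpent trout ladder"), modifier "pitch loom".
"pitch loom" → head "loom", modifier "pitch".
"orchard serpent trout ladder" → head "ladder" (specifically "trout ladder"), modifier "orchard serpent".
"orchard serpent" → head "serpent", modifier "orchard".
"trout ladder" → head "ladder", modifier "trout".
So the structure is [[pitch loom] [[orchard serpent] [trout ladder]]].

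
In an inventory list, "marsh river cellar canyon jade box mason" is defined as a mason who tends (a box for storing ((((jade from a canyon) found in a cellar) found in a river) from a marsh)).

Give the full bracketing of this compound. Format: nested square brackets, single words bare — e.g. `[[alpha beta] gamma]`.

[[[marsh [river [cellar [canyon jade]]]] box] mason]

The outermost head in the paraphrase is "mason", modified by "marsh river cellar canyon jade box".
"marsh river cellar canyon jade box" → head "box", modifier "marsh river cellar canyon jade".
"marsh river cellar canyon jade" → head "jade" (specifically "river cellar canyon jade"), modifier "marsh".
"river cellar canyon jade" → head "jade" (specifically "cellar canyon jade"), modifier "river".
"cellar canyon jade" → head "jade" (specifically "canyon jade"), modifier "cellar".
"canyon jade" → head "jade", modifier "canyon".
So the structure is [[[marsh [river [cellar [canyon jade]]]] box] mason].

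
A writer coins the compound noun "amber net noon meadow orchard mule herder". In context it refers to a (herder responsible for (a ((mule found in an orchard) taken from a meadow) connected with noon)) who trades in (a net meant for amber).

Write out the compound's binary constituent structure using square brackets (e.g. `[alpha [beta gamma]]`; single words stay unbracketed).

The outermost head in the paraphrase is "herder" (specifically "noon meadow orchard mule herder"), modified by "amber net".
Within "amber net", the head is "net" and the modifier is "amber".
Within "noon meadow orchard mule herder", the head is "herder" and the modifier is "noon meadow orchard mule".
Within "noon meadow orchard mule", the head is "mule" (specifically "meadow orchard mule") and the modifier is "noon".
Within "meadow orchard mule", the head is "mule" (specifically "orchard mule") and the modifier is "meadow".
Within "orchard mule", the head is "mule" and the modifier is "orchard".
Assembled: [[amber net] [[noon [meadow [orchard mule]]] herder]].

[[amber net] [[noon [meadow [orchard mule]]] herder]]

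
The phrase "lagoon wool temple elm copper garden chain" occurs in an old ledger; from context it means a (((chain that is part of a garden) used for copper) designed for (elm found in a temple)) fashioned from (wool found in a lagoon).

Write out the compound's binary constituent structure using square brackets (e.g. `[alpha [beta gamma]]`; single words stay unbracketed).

[[lagoon wool] [[temple elm] [copper [garden chain]]]]

Whole compound: head "chain" (specifically "temple elm copper garden chain"), modifier "lagoon wool".
Inside "lagoon wool": head "wool", modifier "lagoon".
Inside "temple elm copper garden chain": head "chain" (specifically "copper garden chain"), modifier "temple elm".
Inside "temple elm": head "elm", modifier "temple".
Inside "copper garden chain": head "chain" (specifically "garden chain"), modifier "copper".
Inside "garden chain": head "chain", modifier "garden".
Putting it together: [[lagoon wool] [[temple elm] [copper [garden chain]]]].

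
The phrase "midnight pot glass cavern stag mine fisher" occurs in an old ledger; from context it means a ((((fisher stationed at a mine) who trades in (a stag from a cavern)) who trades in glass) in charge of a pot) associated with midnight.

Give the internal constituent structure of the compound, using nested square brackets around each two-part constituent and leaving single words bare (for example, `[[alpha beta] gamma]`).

[midnight [pot [glass [[cavern stag] [mine fisher]]]]]

The outermost head in the paraphrase is "fisher" (specifically "pot glass cavern stag mine fisher"), modified by "midnight".
Within "pot glass cavern stag mine fisher", the head is "fisher" (specifically "glass cavern stag mine fisher") and the modifier is "pot".
Within "glass cavern stag mine fisher", the head is "fisher" (specifically "cavern stag mine fisher") and the modifier is "glass".
Within "cavern stag mine fisher", the head is "fisher" (specifically "mine fisher") and the modifier is "cavern stag".
Within "cavern stag", the head is "stag" and the modifier is "cavern".
Within "mine fisher", the head is "fisher" and the modifier is "mine".
Putting it together: [midnight [pot [glass [[cavern stag] [mine fisher]]]]].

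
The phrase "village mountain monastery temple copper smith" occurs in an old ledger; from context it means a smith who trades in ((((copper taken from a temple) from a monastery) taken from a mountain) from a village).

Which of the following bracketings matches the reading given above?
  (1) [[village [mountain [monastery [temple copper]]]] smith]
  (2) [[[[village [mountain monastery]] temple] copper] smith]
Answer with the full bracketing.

The paraphrase's head is the "smith" part ("smith"); its modifier is "village mountain monastery temple copper".
That top-level split, carried through the inner groups, gives [[village [mountain [monastery [temple copper]]]] smith].

[[village [mountain [monastery [temple copper]]]] smith]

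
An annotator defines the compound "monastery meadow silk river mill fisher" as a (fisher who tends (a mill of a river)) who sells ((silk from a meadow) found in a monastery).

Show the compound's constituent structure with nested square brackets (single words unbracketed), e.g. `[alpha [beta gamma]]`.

Whole compound: head "fisher" (specifically "river mill fisher"), modifier "monastery meadow silk".
Within "monastery meadow silk", the head is "silk" (specifically "meadow silk") and the modifier is "monastery".
Within "meadow silk", the head is "silk" and the modifier is "meadow".
Within "river mill fisher", the head is "fisher" and the modifier is "river mill".
Within "river mill", the head is "mill" and the modifier is "river".
Putting it together: [[monastery [meadow silk]] [[river mill] fisher]].

[[monastery [meadow silk]] [[river mill] fisher]]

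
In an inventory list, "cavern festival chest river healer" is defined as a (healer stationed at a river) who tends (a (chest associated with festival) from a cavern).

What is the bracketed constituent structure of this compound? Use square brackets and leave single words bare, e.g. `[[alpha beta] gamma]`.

[[cavern [festival chest]] [river healer]]

Whole compound: head "healer" (specifically "river healer"), modifier "cavern festival chest".
Inside "cavern festival chest": head "chest" (specifically "festival chest"), modifier "cavern".
Inside "festival chest": head "chest", modifier "festival".
Inside "river healer": head "healer", modifier "river".
Putting it together: [[cavern [festival chest]] [river healer]].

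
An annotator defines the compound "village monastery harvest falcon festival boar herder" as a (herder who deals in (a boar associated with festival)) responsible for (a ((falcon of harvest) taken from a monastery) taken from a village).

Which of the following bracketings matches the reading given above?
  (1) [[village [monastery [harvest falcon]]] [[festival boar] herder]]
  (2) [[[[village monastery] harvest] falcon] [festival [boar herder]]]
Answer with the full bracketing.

[[village [monastery [harvest falcon]]] [[festival boar] herder]]

The paraphrase's head is the "herder" part ("festival boar herder"); its modifier is "village monastery harvest falcon".
That top-level split, carried through the inner groups, gives [[village [monastery [harvest falcon]]] [[festival boar] herder]].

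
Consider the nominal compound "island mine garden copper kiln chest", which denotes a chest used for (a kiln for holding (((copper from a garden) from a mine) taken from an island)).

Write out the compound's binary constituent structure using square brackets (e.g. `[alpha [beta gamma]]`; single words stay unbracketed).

Whole compound: head "chest", modifier "island mine garden copper kiln".
Inside "island mine garden copper kiln": head "kiln", modifier "island mine garden copper".
Inside "island mine garden copper": head "copper" (specifically "mine garden copper"), modifier "island".
Inside "mine garden copper": head "copper" (specifically "garden copper"), modifier "mine".
Inside "garden copper": head "copper", modifier "garden".
So the structure is [[[island [mine [garden copper]]] kiln] chest].

[[[island [mine [garden copper]]] kiln] chest]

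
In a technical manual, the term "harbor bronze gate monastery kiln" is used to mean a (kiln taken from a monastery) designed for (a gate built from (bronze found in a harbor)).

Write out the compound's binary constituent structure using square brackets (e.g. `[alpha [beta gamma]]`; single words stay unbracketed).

At the top level: head "kiln" (specifically "monastery kiln"); modifier "harbor bronze gate".
"harbor bronze gate" → head "gate", modifier "harbor bronze".
"harbor bronze" → head "bronze", modifier "harbor".
"monastery kiln" → head "kiln", modifier "monastery".
Assembled: [[[harbor bronze] gate] [monastery kiln]].

[[[harbor bronze] gate] [monastery kiln]]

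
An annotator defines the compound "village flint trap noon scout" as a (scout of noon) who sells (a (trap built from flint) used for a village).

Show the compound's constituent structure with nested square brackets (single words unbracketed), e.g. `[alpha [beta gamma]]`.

[[village [flint trap]] [noon scout]]

Whole compound: head "scout" (specifically "noon scout"), modifier "village flint trap".
Within "village flint trap", the head is "trap" (specifically "flint trap") and the modifier is "village".
Within "flint trap", the head is "trap" and the modifier is "flint".
Within "noon scout", the head is "scout" and the modifier is "noon".
So the structure is [[village [flint trap]] [noon scout]].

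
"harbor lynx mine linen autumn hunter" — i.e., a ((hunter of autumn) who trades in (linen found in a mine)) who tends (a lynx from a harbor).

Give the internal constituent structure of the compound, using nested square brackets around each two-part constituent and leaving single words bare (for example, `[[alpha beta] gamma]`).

[[harbor lynx] [[mine linen] [autumn hunter]]]

At the top level: head "hunter" (specifically "mine linen autumn hunter"); modifier "harbor lynx".
Within "harbor lynx", the head is "lynx" and the modifier is "harbor".
Within "mine linen autumn hunter", the head is "hunter" (specifically "autumn hunter") and the modifier is "mine linen".
Within "mine linen", the head is "linen" and the modifier is "mine".
Within "autumn hunter", the head is "hunter" and the modifier is "autumn".
Putting it together: [[harbor lynx] [[mine linen] [autumn hunter]]].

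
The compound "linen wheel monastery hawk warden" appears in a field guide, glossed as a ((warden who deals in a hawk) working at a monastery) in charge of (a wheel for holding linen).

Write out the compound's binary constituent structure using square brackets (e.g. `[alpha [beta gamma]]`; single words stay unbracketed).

[[linen wheel] [monastery [hawk warden]]]

At the top level: head "warden" (specifically "monastery hawk warden"); modifier "linen wheel".
Within "linen wheel", the head is "wheel" and the modifier is "linen".
Within "monastery hawk warden", the head is "warden" (specifically "hawk warden") and the modifier is "monastery".
Within "hawk warden", the head is "warden" and the modifier is "hawk".
So the structure is [[linen wheel] [monastery [hawk warden]]].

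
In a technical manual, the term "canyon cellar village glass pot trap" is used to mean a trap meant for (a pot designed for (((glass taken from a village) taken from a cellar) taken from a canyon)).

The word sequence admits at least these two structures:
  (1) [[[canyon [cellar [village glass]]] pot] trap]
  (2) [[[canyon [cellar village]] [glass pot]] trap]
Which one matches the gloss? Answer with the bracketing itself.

[[[canyon [cellar [village glass]]] pot] trap]

The paraphrase's head is the "trap" part ("trap"); its modifier is "canyon cellar village glass pot".
That top-level split, carried through the inner groups, gives [[[canyon [cellar [village glass]]] pot] trap].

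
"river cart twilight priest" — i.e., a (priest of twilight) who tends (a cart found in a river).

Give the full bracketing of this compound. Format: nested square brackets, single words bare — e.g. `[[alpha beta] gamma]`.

[[river cart] [twilight priest]]

At the top level: head "priest" (specifically "twilight priest"); modifier "river cart".
Inside "river cart": head "cart", modifier "river".
Inside "twilight priest": head "priest", modifier "twilight".
Assembled: [[river cart] [twilight priest]].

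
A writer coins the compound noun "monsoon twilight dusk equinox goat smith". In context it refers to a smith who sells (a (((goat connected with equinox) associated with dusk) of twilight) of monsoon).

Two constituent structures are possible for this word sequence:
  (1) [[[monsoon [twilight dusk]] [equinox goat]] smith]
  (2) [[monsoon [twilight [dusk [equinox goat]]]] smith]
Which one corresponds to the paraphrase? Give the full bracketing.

[[monsoon [twilight [dusk [equinox goat]]]] smith]

The paraphrase's head is the "smith" part ("smith"); its modifier is "monsoon twilight dusk equinox goat".
That top-level split, carried through the inner groups, gives [[monsoon [twilight [dusk [equinox goat]]]] smith].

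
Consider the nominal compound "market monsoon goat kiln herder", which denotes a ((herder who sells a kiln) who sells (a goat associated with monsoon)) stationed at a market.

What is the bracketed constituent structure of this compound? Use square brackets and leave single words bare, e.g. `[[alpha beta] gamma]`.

[market [[monsoon goat] [kiln herder]]]

The outermost head in the paraphrase is "herder" (specifically "monsoon goat kiln herder"), modified by "market".
"monsoon goat kiln herder" → head "herder" (specifically "kiln herder"), modifier "monsoon goat".
"monsoon goat" → head "goat", modifier "monsoon".
"kiln herder" → head "herder", modifier "kiln".
Putting it together: [market [[monsoon goat] [kiln herder]]].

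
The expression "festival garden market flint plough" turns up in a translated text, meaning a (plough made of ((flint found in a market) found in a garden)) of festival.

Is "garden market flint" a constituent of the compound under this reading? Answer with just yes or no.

The paraphrase groups the words so that "garden market flint" is one unit: it corresponds to a single parenthesized sub-phrase.
The full structure is [festival [[garden [market flint]] plough]], in which [garden market flint] is a constituent.

yes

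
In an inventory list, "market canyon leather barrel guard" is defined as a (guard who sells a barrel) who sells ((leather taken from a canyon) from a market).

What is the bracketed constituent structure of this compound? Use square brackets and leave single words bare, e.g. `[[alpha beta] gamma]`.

The outermost head in the paraphrase is "guard" (specifically "barrel guard"), modified by "market canyon leather".
Within "market canyon leather", the head is "leather" (specifically "canyon leather") and the modifier is "market".
Within "canyon leather", the head is "leather" and the modifier is "canyon".
Within "barrel guard", the head is "guard" and the modifier is "barrel".
So the structure is [[market [canyon leather]] [barrel guard]].

[[market [canyon leather]] [barrel guard]]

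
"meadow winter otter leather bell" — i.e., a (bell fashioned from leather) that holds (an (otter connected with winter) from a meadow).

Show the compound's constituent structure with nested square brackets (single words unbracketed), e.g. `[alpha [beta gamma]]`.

Overall it is a kind of bell (specifically "leather bell"); the modifier is "meadow winter otter".
Inside "meadow winter otter": head "otter" (specifically "winter otter"), modifier "meadow".
Inside "winter otter": head "otter", modifier "winter".
Inside "leather bell": head "bell", modifier "leather".
Putting it together: [[meadow [winter otter]] [leather bell]].

[[meadow [winter otter]] [leather bell]]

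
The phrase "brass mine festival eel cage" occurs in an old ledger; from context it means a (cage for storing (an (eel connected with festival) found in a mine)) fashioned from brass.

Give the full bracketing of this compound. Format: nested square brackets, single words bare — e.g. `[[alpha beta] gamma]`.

At the top level: head "cage" (specifically "mine festival eel cage"); modifier "brass".
Within "mine festival eel cage", the head is "cage" and the modifier is "mine festival eel".
Within "mine festival eel", the head is "eel" (specifically "festival eel") and the modifier is "mine".
Within "festival eel", the head is "eel" and the modifier is "festival".
Putting it together: [brass [[mine [festival eel]] cage]].

[brass [[mine [festival eel]] cage]]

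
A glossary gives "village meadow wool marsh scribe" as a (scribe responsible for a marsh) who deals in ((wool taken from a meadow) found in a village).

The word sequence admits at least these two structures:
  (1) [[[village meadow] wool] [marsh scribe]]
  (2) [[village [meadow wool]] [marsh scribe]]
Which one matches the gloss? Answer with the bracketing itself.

[[village [meadow wool]] [marsh scribe]]

The paraphrase's head is the "scribe" part ("marsh scribe"); its modifier is "village meadow wool".
That top-level split, carried through the inner groups, gives [[village [meadow wool]] [marsh scribe]].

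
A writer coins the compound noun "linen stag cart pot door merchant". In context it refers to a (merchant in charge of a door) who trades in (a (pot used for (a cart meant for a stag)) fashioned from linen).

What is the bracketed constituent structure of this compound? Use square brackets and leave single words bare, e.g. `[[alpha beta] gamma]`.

The outermost head in the paraphrase is "merchant" (specifically "door merchant"), modified by "linen stag cart pot".
Inside "linen stag cart pot": head "pot" (specifically "stag cart pot"), modifier "linen".
Inside "stag cart pot": head "pot", modifier "stag cart".
Inside "stag cart": head "cart", modifier "stag".
Inside "door merchant": head "merchant", modifier "door".
So the structure is [[linen [[stag cart] pot]] [door merchant]].

[[linen [[stag cart] pot]] [door merchant]]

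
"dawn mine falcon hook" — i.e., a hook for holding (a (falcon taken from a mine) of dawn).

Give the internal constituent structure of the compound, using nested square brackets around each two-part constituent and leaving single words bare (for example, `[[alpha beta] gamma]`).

Overall it is a kind of hook; the modifier is "dawn mine falcon".
Within "dawn mine falcon", the head is "falcon" (specifically "mine falcon") and the modifier is "dawn".
Within "mine falcon", the head is "falcon" and the modifier is "mine".
So the structure is [[dawn [mine falcon]] hook].

[[dawn [mine falcon]] hook]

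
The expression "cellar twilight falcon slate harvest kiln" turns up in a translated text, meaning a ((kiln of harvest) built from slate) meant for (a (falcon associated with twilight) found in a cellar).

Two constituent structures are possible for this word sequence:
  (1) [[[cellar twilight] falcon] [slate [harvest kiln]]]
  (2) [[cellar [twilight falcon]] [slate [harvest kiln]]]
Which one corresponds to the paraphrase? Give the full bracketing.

The paraphrase's head is the "kiln" part ("slate harvest kiln"); its modifier is "cellar twilight falcon".
That top-level split, carried through the inner groups, gives [[cellar [twilight falcon]] [slate [harvest kiln]]].

[[cellar [twilight falcon]] [slate [harvest kiln]]]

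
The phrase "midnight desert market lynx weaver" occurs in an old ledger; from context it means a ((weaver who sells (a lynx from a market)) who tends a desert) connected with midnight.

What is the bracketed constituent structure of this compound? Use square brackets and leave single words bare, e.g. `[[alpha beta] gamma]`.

The outermost head in the paraphrase is "weaver" (specifically "desert market lynx weaver"), modified by "midnight".
Within "desert market lynx weaver", the head is "weaver" (specifically "market lynx weaver") and the modifier is "desert".
Within "market lynx weaver", the head is "weaver" and the modifier is "market lynx".
Within "market lynx", the head is "lynx" and the modifier is "market".
Assembled: [midnight [desert [[market lynx] weaver]]].

[midnight [desert [[market lynx] weaver]]]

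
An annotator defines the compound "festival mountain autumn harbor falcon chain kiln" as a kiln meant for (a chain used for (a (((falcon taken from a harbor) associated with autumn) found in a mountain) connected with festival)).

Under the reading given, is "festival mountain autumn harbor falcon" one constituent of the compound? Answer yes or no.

The paraphrase groups the words so that "festival mountain autumn harbor falcon" is one unit: it corresponds to a single parenthesized sub-phrase.
The full structure is [[[festival [mountain [autumn [harbor falcon]]]] chain] kiln], in which [festival mountain autumn harbor falcon] is a constituent.

yes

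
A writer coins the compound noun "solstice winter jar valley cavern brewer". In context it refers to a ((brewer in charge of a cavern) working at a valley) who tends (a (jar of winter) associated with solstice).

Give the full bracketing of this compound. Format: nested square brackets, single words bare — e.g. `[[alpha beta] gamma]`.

[[solstice [winter jar]] [valley [cavern brewer]]]

At the top level: head "brewer" (specifically "valley cavern brewer"); modifier "solstice winter jar".
"solstice winter jar" → head "jar" (specifically "winter jar"), modifier "solstice".
"winter jar" → head "jar", modifier "winter".
"valley cavern brewer" → head "brewer" (specifically "cavern brewer"), modifier "valley".
"cavern brewer" → head "brewer", modifier "cavern".
So the structure is [[solstice [winter jar]] [valley [cavern brewer]]].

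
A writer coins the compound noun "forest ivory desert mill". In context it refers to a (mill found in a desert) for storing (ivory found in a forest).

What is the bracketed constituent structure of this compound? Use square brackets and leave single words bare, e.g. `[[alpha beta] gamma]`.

The outermost head in the paraphrase is "mill" (specifically "desert mill"), modified by "forest ivory".
"forest ivory" → head "ivory", modifier "forest".
"desert mill" → head "mill", modifier "desert".
Putting it together: [[forest ivory] [desert mill]].

[[forest ivory] [desert mill]]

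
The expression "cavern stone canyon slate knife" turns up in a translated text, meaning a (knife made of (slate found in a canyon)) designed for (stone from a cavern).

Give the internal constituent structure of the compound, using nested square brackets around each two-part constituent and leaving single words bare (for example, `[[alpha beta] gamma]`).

Whole compound: head "knife" (specifically "canyon slate knife"), modifier "cavern stone".
Inside "cavern stone": head "stone", modifier "cavern".
Inside "canyon slate knife": head "knife", modifier "canyon slate".
Inside "canyon slate": head "slate", modifier "canyon".
So the structure is [[cavern stone] [[canyon slate] knife]].

[[cavern stone] [[canyon slate] knife]]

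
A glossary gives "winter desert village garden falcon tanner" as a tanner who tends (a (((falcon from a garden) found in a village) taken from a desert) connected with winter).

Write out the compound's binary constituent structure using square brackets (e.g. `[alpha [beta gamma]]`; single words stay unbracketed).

At the top level: head "tanner"; modifier "winter desert village garden falcon".
Within "winter desert village garden falcon", the head is "falcon" (specifically "desert village garden falcon") and the modifier is "winter".
Within "desert village garden falcon", the head is "falcon" (specifically "village garden falcon") and the modifier is "desert".
Within "village garden falcon", the head is "falcon" (specifically "garden falcon") and the modifier is "village".
Within "garden falcon", the head is "falcon" and the modifier is "garden".
Assembled: [[winter [desert [village [garden falcon]]]] tanner].

[[winter [desert [village [garden falcon]]]] tanner]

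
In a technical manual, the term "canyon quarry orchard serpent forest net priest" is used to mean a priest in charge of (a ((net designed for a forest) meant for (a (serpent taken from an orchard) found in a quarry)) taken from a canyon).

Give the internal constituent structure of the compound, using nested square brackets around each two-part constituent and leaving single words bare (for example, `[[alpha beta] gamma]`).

[[canyon [[quarry [orchard serpent]] [forest net]]] priest]

Overall it is a kind of priest; the modifier is "canyon quarry orchard serpent forest net".
Inside "canyon quarry orchard serpent forest net": head "net" (specifically "quarry orchard serpent forest net"), modifier "canyon".
Inside "quarry orchard serpent forest net": head "net" (specifically "forest net"), modifier "quarry orchard serpent".
Inside "quarry orchard serpent": head "serpent" (specifically "orchard serpent"), modifier "quarry".
Inside "orchard serpent": head "serpent", modifier "orchard".
Inside "forest net": head "net", modifier "forest".
Assembled: [[canyon [[quarry [orchard serpent]] [forest net]]] priest].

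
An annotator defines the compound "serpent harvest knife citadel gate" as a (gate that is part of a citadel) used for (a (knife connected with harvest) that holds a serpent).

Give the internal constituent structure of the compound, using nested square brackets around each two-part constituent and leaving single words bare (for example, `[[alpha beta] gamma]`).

The outermost head in the paraphrase is "gate" (specifically "citadel gate"), modified by "serpent harvest knife".
"serpent harvest knife" → head "knife" (specifically "harvest knife"), modifier "serpent".
"harvest knife" → head "knife", modifier "harvest".
"citadel gate" → head "gate", modifier "citadel".
Assembled: [[serpent [harvest knife]] [citadel gate]].

[[serpent [harvest knife]] [citadel gate]]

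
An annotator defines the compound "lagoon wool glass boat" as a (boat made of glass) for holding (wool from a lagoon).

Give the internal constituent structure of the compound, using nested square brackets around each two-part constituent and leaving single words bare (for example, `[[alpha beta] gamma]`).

Overall it is a kind of boat (specifically "glass boat"); the modifier is "lagoon wool".
"lagoon wool" → head "wool", modifier "lagoon".
"glass boat" → head "boat", modifier "glass".
So the structure is [[lagoon wool] [glass boat]].

[[lagoon wool] [glass boat]]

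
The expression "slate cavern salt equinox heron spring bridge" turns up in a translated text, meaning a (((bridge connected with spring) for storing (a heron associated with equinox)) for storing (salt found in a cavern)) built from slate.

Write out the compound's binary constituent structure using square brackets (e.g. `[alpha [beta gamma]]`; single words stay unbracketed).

[slate [[cavern salt] [[equinox heron] [spring bridge]]]]

Whole compound: head "bridge" (specifically "cavern salt equinox heron spring bridge"), modifier "slate".
"cavern salt equinox heron spring bridge" → head "bridge" (specifically "equinox heron spring bridge"), modifier "cavern salt".
"cavern salt" → head "salt", modifier "cavern".
"equinox heron spring bridge" → head "bridge" (specifically "spring bridge"), modifier "equinox heron".
"equinox heron" → head "heron", modifier "equinox".
"spring bridge" → head "bridge", modifier "spring".
Assembled: [slate [[cavern salt] [[equinox heron] [spring bridge]]]].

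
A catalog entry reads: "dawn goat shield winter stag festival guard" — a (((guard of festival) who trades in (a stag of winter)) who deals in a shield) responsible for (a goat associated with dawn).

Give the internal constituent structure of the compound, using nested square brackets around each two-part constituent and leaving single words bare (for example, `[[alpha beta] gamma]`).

Overall it is a kind of guard (specifically "shield winter stag festival guard"); the modifier is "dawn goat".
Within "dawn goat", the head is "goat" and the modifier is "dawn".
Within "shield winter stag festival guard", the head is "guard" (specifically "winter stag festival guard") and the modifier is "shield".
Within "winter stag festival guard", the head is "guard" (specifically "festival guard") and the modifier is "winter stag".
Within "winter stag", the head is "stag" and the modifier is "winter".
Within "festival guard", the head is "guard" and the modifier is "festival".
Assembled: [[dawn goat] [shield [[winter stag] [festival guard]]]].

[[dawn goat] [shield [[winter stag] [festival guard]]]]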